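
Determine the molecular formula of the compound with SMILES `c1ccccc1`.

Heavy atoms from the SMILES: 6 C.
Implicit hydrogens by atom environment:
  6 × C (aromatic): 1 H each → 6
  Total hydrogens = 6.
Molecular formula: C6H6

C6H6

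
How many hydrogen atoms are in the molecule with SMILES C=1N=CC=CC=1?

Hydrogens are implicit in SMILES; fill each atom to its normal valence:
  5 × C (aromatic): 1 H each → 5
  1 × N (aromatic): no H
  Total hydrogens = 5.

5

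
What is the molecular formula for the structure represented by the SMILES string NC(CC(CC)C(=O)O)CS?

Heavy atoms from the SMILES: 7 C, 1 N, 2 O, 1 S.
Implicit hydrogens by atom environment:
  3 × C: 2 H each → 6
  2 × C: 1 H each → 2
  1 × C: 3 H
  1 × C: no H
  1 × N: 2 H
  1 × O: 1 H
  1 × O: no H
  1 × S: 1 H
  Total hydrogens = 15.
Molecular formula: C7H15NO2S

C7H15NO2S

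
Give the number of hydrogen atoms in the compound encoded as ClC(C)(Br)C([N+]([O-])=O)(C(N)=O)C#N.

5

Hydrogens are implicit in SMILES; fill each atom to its normal valence:
  4 × C: no H
  2 × O: no H
  1 × Br: no H
  1 × C: 3 H
  1 × Cl: no H
  1 × N: 2 H
  1 × N: no H
  1 × N (charge +1): no H
  1 × O (charge -1): no H
  Total hydrogens = 5.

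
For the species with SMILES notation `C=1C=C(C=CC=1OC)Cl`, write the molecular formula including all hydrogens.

C7H7ClO

Heavy atoms from the SMILES: 7 C, 1 Cl, 1 O.
Implicit hydrogens by atom environment:
  4 × C (aromatic): 1 H each → 4
  2 × C (aromatic): no H
  1 × C: 3 H
  1 × Cl: no H
  1 × O: no H
  Total hydrogens = 7.
Molecular formula: C7H7ClO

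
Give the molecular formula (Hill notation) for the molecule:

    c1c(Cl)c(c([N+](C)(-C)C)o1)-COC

C9H15ClNO2+

Heavy atoms from the SMILES: 9 C, 1 Cl, 1 N, 2 O.
Implicit hydrogens by atom environment:
  4 × C: 3 H each → 12
  3 × C (aromatic): no H
  1 × C: 2 H
  1 × C (aromatic): 1 H
  1 × Cl: no H
  1 × N (charge +1): no H
  1 × O (aromatic): no H
  1 × O: no H
  Total hydrogens = 15.
Net charge +1.
Molecular formula: C9H15ClNO2+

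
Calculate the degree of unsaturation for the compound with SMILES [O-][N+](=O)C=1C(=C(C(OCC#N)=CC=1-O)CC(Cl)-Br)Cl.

7

Molecular formula from the SMILES: C10H7BrCl2N2O4.
DoU = (2C + 2 + N − H − X)/2 = (2·10 + 2 + 2 − 7 − 3)/2 = 14/2 = 7.
(Structurally: 1 ring(s) + 6 π bond(s) = 7.)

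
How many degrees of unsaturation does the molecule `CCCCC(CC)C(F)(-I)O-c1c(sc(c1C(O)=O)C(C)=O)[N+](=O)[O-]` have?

6

Molecular formula from the SMILES: C15H19FINO6S.
DoU = (2C + 2 + N − H − X)/2 = (2·15 + 2 + 1 − 19 − 2)/2 = 12/2 = 6.
(Structurally: 1 ring(s) + 5 π bond(s) = 6.)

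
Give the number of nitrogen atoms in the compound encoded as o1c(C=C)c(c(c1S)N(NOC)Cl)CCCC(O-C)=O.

The symbol for nitrogen appears 2 times in the SMILES.

2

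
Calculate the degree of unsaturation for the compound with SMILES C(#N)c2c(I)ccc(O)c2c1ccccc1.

10

Molecular formula from the SMILES: C13H8INO.
DoU = (2C + 2 + N − H − X)/2 = (2·13 + 2 + 1 − 8 − 1)/2 = 20/2 = 10.
(Structurally: 2 ring(s) + 8 π bond(s) = 10.)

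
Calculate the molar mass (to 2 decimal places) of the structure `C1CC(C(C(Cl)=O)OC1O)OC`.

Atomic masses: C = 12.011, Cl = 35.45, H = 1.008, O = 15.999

194.61

Molecular formula: C7H11ClO4.
M = 7×12.011 + 1×35.45 + 11×1.008 + 4×15.999 = 194.61 g/mol.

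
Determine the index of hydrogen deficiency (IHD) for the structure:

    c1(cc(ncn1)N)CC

Molecular formula from the SMILES: C6H9N3.
DoU = (2C + 2 + N − H − X)/2 = (2·6 + 2 + 3 − 9 − 0)/2 = 8/2 = 4.
(Structurally: 1 ring(s) + 3 π bond(s) = 4.)

4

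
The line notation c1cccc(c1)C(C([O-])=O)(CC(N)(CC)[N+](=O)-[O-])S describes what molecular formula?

C12H15N2O4S-

Heavy atoms from the SMILES: 12 C, 2 N, 4 O, 1 S.
Implicit hydrogens by atom environment:
  5 × C (aromatic): 1 H each → 5
  3 × C: no H
  2 × C: 2 H each → 4
  2 × O: no H
  2 × O (charge -1): no H
  1 × C: 3 H
  1 × C (aromatic): no H
  1 × N: 2 H
  1 × N (charge +1): no H
  1 × S: 1 H
  Total hydrogens = 15.
Net charge -1.
Molecular formula: C12H15N2O4S-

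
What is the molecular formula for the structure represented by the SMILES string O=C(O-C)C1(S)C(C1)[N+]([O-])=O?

Heavy atoms from the SMILES: 5 C, 1 N, 4 O, 1 S.
Implicit hydrogens by atom environment:
  3 × O: no H
  2 × C: no H
  1 × C: 3 H
  1 × C: 2 H
  1 × C: 1 H
  1 × N (charge +1): no H
  1 × O (charge -1): no H
  1 × S: 1 H
  Total hydrogens = 7.
Molecular formula: C5H7NO4S

C5H7NO4S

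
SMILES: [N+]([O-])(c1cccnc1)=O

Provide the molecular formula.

C5H4N2O2

Heavy atoms from the SMILES: 5 C, 2 N, 2 O.
Implicit hydrogens by atom environment:
  4 × C (aromatic): 1 H each → 4
  1 × C (aromatic): no H
  1 × N (aromatic): no H
  1 × N (charge +1): no H
  1 × O: no H
  1 × O (charge -1): no H
  Total hydrogens = 4.
Molecular formula: C5H4N2O2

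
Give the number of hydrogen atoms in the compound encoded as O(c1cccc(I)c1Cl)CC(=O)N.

Hydrogens are implicit in SMILES; fill each atom to its normal valence:
  3 × C (aromatic): 1 H each → 3
  3 × C (aromatic): no H
  2 × O: no H
  1 × C: 2 H
  1 × C: no H
  1 × Cl: no H
  1 × I: no H
  1 × N: 2 H
  Total hydrogens = 7.

7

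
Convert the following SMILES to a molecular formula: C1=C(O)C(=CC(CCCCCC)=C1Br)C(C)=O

Heavy atoms from the SMILES: 1 Br, 14 C, 2 O.
Implicit hydrogens by atom environment:
  5 × C: 2 H each → 10
  4 × C (aromatic): no H
  2 × C: 3 H each → 6
  2 × C (aromatic): 1 H each → 2
  1 × Br: no H
  1 × C: no H
  1 × O: 1 H
  1 × O: no H
  Total hydrogens = 19.
Molecular formula: C14H19BrO2

C14H19BrO2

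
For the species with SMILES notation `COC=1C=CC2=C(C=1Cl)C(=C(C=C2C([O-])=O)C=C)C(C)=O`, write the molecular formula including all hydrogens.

Heavy atoms from the SMILES: 16 C, 1 Cl, 4 O.
Implicit hydrogens by atom environment:
  7 × C (aromatic): no H
  3 × C (aromatic): 1 H each → 3
  3 × O: no H
  2 × C: 3 H each → 6
  2 × C: no H
  1 × C: 2 H
  1 × C: 1 H
  1 × Cl: no H
  1 × O (charge -1): no H
  Total hydrogens = 12.
Net charge -1.
Molecular formula: C16H12ClO4-

C16H12ClO4-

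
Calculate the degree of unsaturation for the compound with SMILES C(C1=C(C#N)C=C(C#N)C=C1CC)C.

Molecular formula from the SMILES: C12H12N2.
DoU = (2C + 2 + N − H − X)/2 = (2·12 + 2 + 2 − 12 − 0)/2 = 16/2 = 8.
(Structurally: 1 ring(s) + 7 π bond(s) = 8.)

8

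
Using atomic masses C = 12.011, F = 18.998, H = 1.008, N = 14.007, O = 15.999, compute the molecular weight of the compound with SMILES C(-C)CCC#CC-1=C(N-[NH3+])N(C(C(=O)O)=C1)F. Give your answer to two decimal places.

240.26

Molecular formula: C11H15FN3O2+.
M = 11×12.011 + 1×18.998 + 15×1.008 + 3×14.007 + 2×15.999 = 240.26 g/mol.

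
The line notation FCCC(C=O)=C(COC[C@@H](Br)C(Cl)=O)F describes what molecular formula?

C9H10BrClF2O3

Heavy atoms from the SMILES: 1 Br, 9 C, 1 Cl, 2 F, 3 O.
Implicit hydrogens by atom environment:
  4 × C: 2 H each → 8
  3 × C: no H
  3 × O: no H
  2 × C: 1 H each → 2
  2 × F: no H
  1 × Br: no H
  1 × Cl: no H
  Total hydrogens = 10.
Molecular formula: C9H10BrClF2O3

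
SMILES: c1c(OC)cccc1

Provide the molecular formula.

Heavy atoms from the SMILES: 7 C, 1 O.
Implicit hydrogens by atom environment:
  5 × C (aromatic): 1 H each → 5
  1 × C: 3 H
  1 × C (aromatic): no H
  1 × O: no H
  Total hydrogens = 8.
Molecular formula: C7H8O

C7H8O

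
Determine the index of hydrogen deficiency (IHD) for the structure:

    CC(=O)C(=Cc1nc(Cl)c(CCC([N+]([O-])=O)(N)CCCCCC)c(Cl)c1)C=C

8

Molecular formula from the SMILES: C20H27Cl2N3O3.
DoU = (2C + 2 + N − H − X)/2 = (2·20 + 2 + 3 − 27 − 2)/2 = 16/2 = 8.
(Structurally: 1 ring(s) + 7 π bond(s) = 8.)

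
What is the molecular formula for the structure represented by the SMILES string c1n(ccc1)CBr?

C5H6BrN

Heavy atoms from the SMILES: 1 Br, 5 C, 1 N.
Implicit hydrogens by atom environment:
  4 × C (aromatic): 1 H each → 4
  1 × Br: no H
  1 × C: 2 H
  1 × N (aromatic): no H
  Total hydrogens = 6.
Molecular formula: C5H6BrN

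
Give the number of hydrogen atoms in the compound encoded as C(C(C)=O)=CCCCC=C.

14

Hydrogens are implicit in SMILES; fill each atom to its normal valence:
  4 × C: 2 H each → 8
  3 × C: 1 H each → 3
  1 × C: 3 H
  1 × C: no H
  1 × O: no H
  Total hydrogens = 14.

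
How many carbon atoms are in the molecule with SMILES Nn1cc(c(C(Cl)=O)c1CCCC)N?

9

The symbol for carbon appears 9 times in the SMILES. Lowercase c denotes aromatic carbon and counts toward C.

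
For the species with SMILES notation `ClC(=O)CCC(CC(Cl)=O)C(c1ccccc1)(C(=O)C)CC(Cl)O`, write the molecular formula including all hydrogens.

Heavy atoms from the SMILES: 17 C, 3 Cl, 4 O.
Implicit hydrogens by atom environment:
  5 × C (aromatic): 1 H each → 5
  4 × C: 2 H each → 8
  4 × C: no H
  3 × Cl: no H
  3 × O: no H
  2 × C: 1 H each → 2
  1 × C: 3 H
  1 × C (aromatic): no H
  1 × O: 1 H
  Total hydrogens = 19.
Molecular formula: C17H19Cl3O4

C17H19Cl3O4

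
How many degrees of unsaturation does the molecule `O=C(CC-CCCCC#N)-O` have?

3

Molecular formula from the SMILES: C8H13NO2.
DoU = (2C + 2 + N − H − X)/2 = (2·8 + 2 + 1 − 13 − 0)/2 = 6/2 = 3.
(Structurally: 0 ring(s) + 3 π bond(s) = 3.)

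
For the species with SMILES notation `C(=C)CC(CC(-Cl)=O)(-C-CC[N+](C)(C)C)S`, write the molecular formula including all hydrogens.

Heavy atoms from the SMILES: 12 C, 1 Cl, 1 N, 1 O, 1 S.
Implicit hydrogens by atom environment:
  6 × C: 2 H each → 12
  3 × C: 3 H each → 9
  2 × C: no H
  1 × C: 1 H
  1 × Cl: no H
  1 × N (charge +1): no H
  1 × O: no H
  1 × S: 1 H
  Total hydrogens = 23.
Net charge +1.
Molecular formula: C12H23ClNOS+

C12H23ClNOS+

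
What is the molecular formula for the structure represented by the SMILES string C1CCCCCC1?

C7H14

Heavy atoms from the SMILES: 7 C.
Implicit hydrogens by atom environment:
  7 × C: 2 H each → 14
  Total hydrogens = 14.
Molecular formula: C7H14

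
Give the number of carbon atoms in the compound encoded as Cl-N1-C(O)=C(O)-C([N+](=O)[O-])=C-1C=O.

The symbol for carbon appears 5 times in the SMILES. (Cl is a single chlorine, not C + l.)

5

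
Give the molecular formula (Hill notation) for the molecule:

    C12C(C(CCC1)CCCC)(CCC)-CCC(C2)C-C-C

Heavy atoms from the SMILES: 20 C.
Implicit hydrogens by atom environment:
  13 × C: 2 H each → 26
  3 × C: 3 H each → 9
  3 × C: 1 H each → 3
  1 × C: no H
  Total hydrogens = 38.
Molecular formula: C20H38

C20H38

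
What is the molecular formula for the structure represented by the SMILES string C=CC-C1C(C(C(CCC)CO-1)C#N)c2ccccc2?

Heavy atoms from the SMILES: 18 C, 1 N, 1 O.
Implicit hydrogens by atom environment:
  5 × C: 2 H each → 10
  5 × C: 1 H each → 5
  5 × C (aromatic): 1 H each → 5
  1 × C: 3 H
  1 × C: no H
  1 × C (aromatic): no H
  1 × N: no H
  1 × O: no H
  Total hydrogens = 23.
Molecular formula: C18H23NO

C18H23NO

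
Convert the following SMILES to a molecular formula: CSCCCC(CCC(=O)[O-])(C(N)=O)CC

Heavy atoms from the SMILES: 11 C, 1 N, 3 O, 1 S.
Implicit hydrogens by atom environment:
  6 × C: 2 H each → 12
  3 × C: no H
  2 × C: 3 H each → 6
  2 × O: no H
  1 × N: 2 H
  1 × O (charge -1): no H
  1 × S: no H
  Total hydrogens = 20.
Net charge -1.
Molecular formula: C11H20NO3S-

C11H20NO3S-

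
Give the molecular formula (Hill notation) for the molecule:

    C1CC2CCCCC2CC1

C10H18

Heavy atoms from the SMILES: 10 C.
Implicit hydrogens by atom environment:
  8 × C: 2 H each → 16
  2 × C: 1 H each → 2
  Total hydrogens = 18.
Molecular formula: C10H18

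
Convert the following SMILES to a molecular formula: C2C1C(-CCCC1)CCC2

C10H18

Heavy atoms from the SMILES: 10 C.
Implicit hydrogens by atom environment:
  8 × C: 2 H each → 16
  2 × C: 1 H each → 2
  Total hydrogens = 18.
Molecular formula: C10H18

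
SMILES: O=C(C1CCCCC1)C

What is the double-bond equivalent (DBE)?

Molecular formula from the SMILES: C8H14O.
DoU = (2C + 2 + N − H − X)/2 = (2·8 + 2 + 0 − 14 − 0)/2 = 4/2 = 2.
(Structurally: 1 ring(s) + 1 π bond(s) = 2.)

2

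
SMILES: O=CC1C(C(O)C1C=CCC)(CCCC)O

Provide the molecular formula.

Heavy atoms from the SMILES: 13 C, 3 O.
Implicit hydrogens by atom environment:
  6 × C: 1 H each → 6
  4 × C: 2 H each → 8
  2 × C: 3 H each → 6
  2 × O: 1 H each → 2
  1 × C: no H
  1 × O: no H
  Total hydrogens = 22.
Molecular formula: C13H22O3

C13H22O3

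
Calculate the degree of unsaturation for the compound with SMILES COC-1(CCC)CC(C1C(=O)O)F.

Molecular formula from the SMILES: C9H15FO3.
DoU = (2C + 2 + N − H − X)/2 = (2·9 + 2 + 0 − 15 − 1)/2 = 4/2 = 2.
(Structurally: 1 ring(s) + 1 π bond(s) = 2.)

2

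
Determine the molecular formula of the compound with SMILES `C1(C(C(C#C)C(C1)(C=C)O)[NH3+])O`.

Heavy atoms from the SMILES: 9 C, 1 N, 2 O.
Implicit hydrogens by atom environment:
  5 × C: 1 H each → 5
  2 × C: 2 H each → 4
  2 × C: no H
  2 × O: 1 H each → 2
  1 × N (charge +1): 3 H
  Total hydrogens = 14.
Net charge +1.
Molecular formula: C9H14NO2+

C9H14NO2+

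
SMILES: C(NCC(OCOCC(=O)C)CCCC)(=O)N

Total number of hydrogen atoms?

Hydrogens are implicit in SMILES; fill each atom to its normal valence:
  6 × C: 2 H each → 12
  4 × O: no H
  2 × C: 3 H each → 6
  2 × C: no H
  1 × C: 1 H
  1 × N: 2 H
  1 × N: 1 H
  Total hydrogens = 22.

22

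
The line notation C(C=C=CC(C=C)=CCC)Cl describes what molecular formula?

Heavy atoms from the SMILES: 10 C, 1 Cl.
Implicit hydrogens by atom environment:
  4 × C: 1 H each → 4
  3 × C: 2 H each → 6
  2 × C: no H
  1 × C: 3 H
  1 × Cl: no H
  Total hydrogens = 13.
Molecular formula: C10H13Cl

C10H13Cl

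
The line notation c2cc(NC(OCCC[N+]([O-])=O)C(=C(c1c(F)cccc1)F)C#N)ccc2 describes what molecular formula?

Heavy atoms from the SMILES: 19 C, 2 F, 3 N, 3 O.
Implicit hydrogens by atom environment:
  9 × C (aromatic): 1 H each → 9
  3 × C: 2 H each → 6
  3 × C: no H
  3 × C (aromatic): no H
  2 × F: no H
  2 × O: no H
  1 × C: 1 H
  1 × N: 1 H
  1 × N: no H
  1 × N (charge +1): no H
  1 × O (charge -1): no H
  Total hydrogens = 17.
Molecular formula: C19H17F2N3O3

C19H17F2N3O3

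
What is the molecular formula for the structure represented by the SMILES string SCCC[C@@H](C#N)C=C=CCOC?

Heavy atoms from the SMILES: 10 C, 1 N, 1 O, 1 S.
Implicit hydrogens by atom environment:
  4 × C: 2 H each → 8
  3 × C: 1 H each → 3
  2 × C: no H
  1 × C: 3 H
  1 × N: no H
  1 × O: no H
  1 × S: 1 H
  Total hydrogens = 15.
Molecular formula: C10H15NOS

C10H15NOS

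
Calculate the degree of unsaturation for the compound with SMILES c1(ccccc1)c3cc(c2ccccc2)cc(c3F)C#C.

Molecular formula from the SMILES: C20H13F.
DoU = (2C + 2 + N − H − X)/2 = (2·20 + 2 + 0 − 13 − 1)/2 = 28/2 = 14.
(Structurally: 3 ring(s) + 11 π bond(s) = 14.)

14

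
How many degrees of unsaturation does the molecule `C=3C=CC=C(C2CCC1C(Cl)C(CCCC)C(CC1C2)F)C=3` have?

Molecular formula from the SMILES: C20H28ClF.
DoU = (2C + 2 + N − H − X)/2 = (2·20 + 2 + 0 − 28 − 2)/2 = 12/2 = 6.
(Structurally: 3 ring(s) + 3 π bond(s) = 6.)

6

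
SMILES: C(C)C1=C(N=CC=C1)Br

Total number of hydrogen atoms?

Hydrogens are implicit in SMILES; fill each atom to its normal valence:
  3 × C (aromatic): 1 H each → 3
  2 × C (aromatic): no H
  1 × Br: no H
  1 × C: 3 H
  1 × C: 2 H
  1 × N (aromatic): no H
  Total hydrogens = 8.

8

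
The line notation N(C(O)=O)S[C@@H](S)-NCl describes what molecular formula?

C2H5ClN2O2S2

Heavy atoms from the SMILES: 2 C, 1 Cl, 2 N, 2 O, 2 S.
Implicit hydrogens by atom environment:
  2 × N: 1 H each → 2
  1 × C: 1 H
  1 × C: no H
  1 × Cl: no H
  1 × O: 1 H
  1 × O: no H
  1 × S: 1 H
  1 × S: no H
  Total hydrogens = 5.
Molecular formula: C2H5ClN2O2S2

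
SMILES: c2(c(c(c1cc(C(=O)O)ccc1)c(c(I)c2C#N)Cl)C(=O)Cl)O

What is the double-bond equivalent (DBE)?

12

Molecular formula from the SMILES: C15H6Cl2INO4.
DoU = (2C + 2 + N − H − X)/2 = (2·15 + 2 + 1 − 6 − 3)/2 = 24/2 = 12.
(Structurally: 2 ring(s) + 10 π bond(s) = 12.)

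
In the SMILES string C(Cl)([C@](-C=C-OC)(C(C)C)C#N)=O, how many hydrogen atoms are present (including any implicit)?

12

Hydrogens are implicit in SMILES; fill each atom to its normal valence:
  3 × C: 3 H each → 9
  3 × C: 1 H each → 3
  3 × C: no H
  2 × O: no H
  1 × Cl: no H
  1 × N: no H
  Total hydrogens = 12.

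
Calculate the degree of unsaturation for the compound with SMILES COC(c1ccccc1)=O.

Molecular formula from the SMILES: C8H8O2.
DoU = (2C + 2 + N − H − X)/2 = (2·8 + 2 + 0 − 8 − 0)/2 = 10/2 = 5.
(Structurally: 1 ring(s) + 4 π bond(s) = 5.)

5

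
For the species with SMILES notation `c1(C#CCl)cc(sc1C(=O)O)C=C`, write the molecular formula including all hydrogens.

Heavy atoms from the SMILES: 9 C, 1 Cl, 2 O, 1 S.
Implicit hydrogens by atom environment:
  3 × C (aromatic): no H
  3 × C: no H
  1 × C: 2 H
  1 × C (aromatic): 1 H
  1 × C: 1 H
  1 × Cl: no H
  1 × O: 1 H
  1 × O: no H
  1 × S (aromatic): no H
  Total hydrogens = 5.
Molecular formula: C9H5ClO2S

C9H5ClO2S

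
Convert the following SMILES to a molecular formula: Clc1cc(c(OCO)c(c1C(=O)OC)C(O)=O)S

Heavy atoms from the SMILES: 10 C, 1 Cl, 6 O, 1 S.
Implicit hydrogens by atom environment:
  5 × C (aromatic): no H
  4 × O: no H
  2 × C: no H
  2 × O: 1 H each → 2
  1 × C: 3 H
  1 × C: 2 H
  1 × C (aromatic): 1 H
  1 × Cl: no H
  1 × S: 1 H
  Total hydrogens = 9.
Molecular formula: C10H9ClO6S

C10H9ClO6S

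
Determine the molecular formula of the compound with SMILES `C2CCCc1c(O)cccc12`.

C10H12O

Heavy atoms from the SMILES: 10 C, 1 O.
Implicit hydrogens by atom environment:
  4 × C: 2 H each → 8
  3 × C (aromatic): 1 H each → 3
  3 × C (aromatic): no H
  1 × O: 1 H
  Total hydrogens = 12.
Molecular formula: C10H12O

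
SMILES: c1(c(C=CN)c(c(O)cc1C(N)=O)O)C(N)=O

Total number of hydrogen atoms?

Hydrogens are implicit in SMILES; fill each atom to its normal valence:
  5 × C (aromatic): no H
  3 × N: 2 H each → 6
  2 × C: 1 H each → 2
  2 × C: no H
  2 × O: 1 H each → 2
  2 × O: no H
  1 × C (aromatic): 1 H
  Total hydrogens = 11.

11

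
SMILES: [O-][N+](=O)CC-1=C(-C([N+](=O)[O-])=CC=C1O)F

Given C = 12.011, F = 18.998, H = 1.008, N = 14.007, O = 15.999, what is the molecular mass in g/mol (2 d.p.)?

216.12

Molecular formula: C7H5FN2O5.
M = 7×12.011 + 1×18.998 + 5×1.008 + 2×14.007 + 5×15.999 = 216.12 g/mol.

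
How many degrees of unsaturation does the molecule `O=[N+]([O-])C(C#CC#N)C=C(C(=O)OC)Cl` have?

7

Molecular formula from the SMILES: C8H5ClN2O4.
DoU = (2C + 2 + N − H − X)/2 = (2·8 + 2 + 2 − 5 − 1)/2 = 14/2 = 7.
(Structurally: 0 ring(s) + 7 π bond(s) = 7.)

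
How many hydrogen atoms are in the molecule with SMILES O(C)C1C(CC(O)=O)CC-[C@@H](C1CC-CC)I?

Hydrogens are implicit in SMILES; fill each atom to its normal valence:
  6 × C: 2 H each → 12
  4 × C: 1 H each → 4
  2 × C: 3 H each → 6
  2 × O: no H
  1 × C: no H
  1 × I: no H
  1 × O: 1 H
  Total hydrogens = 23.

23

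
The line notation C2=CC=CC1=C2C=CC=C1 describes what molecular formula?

C10H8

Heavy atoms from the SMILES: 10 C.
Implicit hydrogens by atom environment:
  8 × C (aromatic): 1 H each → 8
  2 × C (aromatic): no H
  Total hydrogens = 8.
Molecular formula: C10H8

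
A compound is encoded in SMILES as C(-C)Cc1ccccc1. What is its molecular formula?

Heavy atoms from the SMILES: 9 C.
Implicit hydrogens by atom environment:
  5 × C (aromatic): 1 H each → 5
  2 × C: 2 H each → 4
  1 × C: 3 H
  1 × C (aromatic): no H
  Total hydrogens = 12.
Molecular formula: C9H12

C9H12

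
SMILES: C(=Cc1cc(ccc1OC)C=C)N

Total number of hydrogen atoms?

13

Hydrogens are implicit in SMILES; fill each atom to its normal valence:
  3 × C (aromatic): 1 H each → 3
  3 × C: 1 H each → 3
  3 × C (aromatic): no H
  1 × C: 3 H
  1 × C: 2 H
  1 × N: 2 H
  1 × O: no H
  Total hydrogens = 13.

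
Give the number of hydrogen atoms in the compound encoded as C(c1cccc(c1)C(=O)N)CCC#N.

12

Hydrogens are implicit in SMILES; fill each atom to its normal valence:
  4 × C (aromatic): 1 H each → 4
  3 × C: 2 H each → 6
  2 × C (aromatic): no H
  2 × C: no H
  1 × N: 2 H
  1 × N: no H
  1 × O: no H
  Total hydrogens = 12.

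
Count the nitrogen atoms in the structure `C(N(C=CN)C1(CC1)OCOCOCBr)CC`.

The symbol for nitrogen appears 2 times in the SMILES.

2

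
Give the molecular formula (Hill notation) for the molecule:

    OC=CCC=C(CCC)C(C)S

C10H18OS

Heavy atoms from the SMILES: 10 C, 1 O, 1 S.
Implicit hydrogens by atom environment:
  4 × C: 1 H each → 4
  3 × C: 2 H each → 6
  2 × C: 3 H each → 6
  1 × C: no H
  1 × O: 1 H
  1 × S: 1 H
  Total hydrogens = 18.
Molecular formula: C10H18OS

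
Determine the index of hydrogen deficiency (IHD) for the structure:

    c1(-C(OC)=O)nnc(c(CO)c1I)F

Molecular formula from the SMILES: C7H6FIN2O3.
DoU = (2C + 2 + N − H − X)/2 = (2·7 + 2 + 2 − 6 − 2)/2 = 10/2 = 5.
(Structurally: 1 ring(s) + 4 π bond(s) = 5.)

5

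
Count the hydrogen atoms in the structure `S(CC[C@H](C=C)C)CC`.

16

Hydrogens are implicit in SMILES; fill each atom to its normal valence:
  4 × C: 2 H each → 8
  2 × C: 3 H each → 6
  2 × C: 1 H each → 2
  1 × S: no H
  Total hydrogens = 16.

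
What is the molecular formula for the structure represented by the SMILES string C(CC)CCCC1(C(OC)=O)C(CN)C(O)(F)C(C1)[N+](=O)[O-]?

Heavy atoms from the SMILES: 14 C, 1 F, 2 N, 5 O.
Implicit hydrogens by atom environment:
  7 × C: 2 H each → 14
  3 × C: no H
  3 × O: no H
  2 × C: 3 H each → 6
  2 × C: 1 H each → 2
  1 × F: no H
  1 × N: 2 H
  1 × N (charge +1): no H
  1 × O: 1 H
  1 × O (charge -1): no H
  Total hydrogens = 25.
Molecular formula: C14H25FN2O5

C14H25FN2O5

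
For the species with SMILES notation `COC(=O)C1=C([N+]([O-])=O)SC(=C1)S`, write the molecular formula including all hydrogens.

Heavy atoms from the SMILES: 6 C, 1 N, 4 O, 2 S.
Implicit hydrogens by atom environment:
  3 × C (aromatic): no H
  3 × O: no H
  1 × C: 3 H
  1 × C (aromatic): 1 H
  1 × C: no H
  1 × N (charge +1): no H
  1 × O (charge -1): no H
  1 × S: 1 H
  1 × S (aromatic): no H
  Total hydrogens = 5.
Molecular formula: C6H5NO4S2

C6H5NO4S2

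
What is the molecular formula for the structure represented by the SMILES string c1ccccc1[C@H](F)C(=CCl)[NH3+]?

Heavy atoms from the SMILES: 9 C, 1 Cl, 1 F, 1 N.
Implicit hydrogens by atom environment:
  5 × C (aromatic): 1 H each → 5
  2 × C: 1 H each → 2
  1 × C: no H
  1 × C (aromatic): no H
  1 × Cl: no H
  1 × F: no H
  1 × N (charge +1): 3 H
  Total hydrogens = 10.
Net charge +1.
Molecular formula: C9H10ClFN+

C9H10ClFN+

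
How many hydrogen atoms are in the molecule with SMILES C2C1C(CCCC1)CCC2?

18

Hydrogens are implicit in SMILES; fill each atom to its normal valence:
  8 × C: 2 H each → 16
  2 × C: 1 H each → 2
  Total hydrogens = 18.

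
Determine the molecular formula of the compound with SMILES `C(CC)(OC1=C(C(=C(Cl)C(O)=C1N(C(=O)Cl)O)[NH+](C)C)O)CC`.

Heavy atoms from the SMILES: 14 C, 2 Cl, 2 N, 5 O.
Implicit hydrogens by atom environment:
  6 × C (aromatic): no H
  4 × C: 3 H each → 12
  3 × O: 1 H each → 3
  2 × C: 2 H each → 4
  2 × Cl: no H
  2 × O: no H
  1 × C: 1 H
  1 × C: no H
  1 × N (charge +1): 1 H
  1 × N: no H
  Total hydrogens = 21.
Net charge +1.
Molecular formula: C14H21Cl2N2O5+

C14H21Cl2N2O5+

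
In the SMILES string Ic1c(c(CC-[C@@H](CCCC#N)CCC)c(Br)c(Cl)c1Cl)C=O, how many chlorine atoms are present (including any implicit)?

2

The symbol for chlorine appears 2 times in the SMILES.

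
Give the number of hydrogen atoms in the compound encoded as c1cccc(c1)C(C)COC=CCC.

Hydrogens are implicit in SMILES; fill each atom to its normal valence:
  5 × C (aromatic): 1 H each → 5
  3 × C: 1 H each → 3
  2 × C: 3 H each → 6
  2 × C: 2 H each → 4
  1 × C (aromatic): no H
  1 × O: no H
  Total hydrogens = 18.

18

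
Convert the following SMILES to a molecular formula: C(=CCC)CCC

Heavy atoms from the SMILES: 7 C.
Implicit hydrogens by atom environment:
  3 × C: 2 H each → 6
  2 × C: 3 H each → 6
  2 × C: 1 H each → 2
  Total hydrogens = 14.
Molecular formula: C7H14

C7H14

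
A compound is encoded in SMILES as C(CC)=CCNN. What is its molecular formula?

Heavy atoms from the SMILES: 5 C, 2 N.
Implicit hydrogens by atom environment:
  2 × C: 2 H each → 4
  2 × C: 1 H each → 2
  1 × C: 3 H
  1 × N: 2 H
  1 × N: 1 H
  Total hydrogens = 12.
Molecular formula: C5H12N2

C5H12N2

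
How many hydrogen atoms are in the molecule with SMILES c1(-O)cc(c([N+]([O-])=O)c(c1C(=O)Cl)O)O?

4

Hydrogens are implicit in SMILES; fill each atom to its normal valence:
  5 × C (aromatic): no H
  3 × O: 1 H each → 3
  2 × O: no H
  1 × C (aromatic): 1 H
  1 × C: no H
  1 × Cl: no H
  1 × N (charge +1): no H
  1 × O (charge -1): no H
  Total hydrogens = 4.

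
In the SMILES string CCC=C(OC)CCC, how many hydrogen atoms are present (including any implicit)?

16

Hydrogens are implicit in SMILES; fill each atom to its normal valence:
  3 × C: 3 H each → 9
  3 × C: 2 H each → 6
  1 × C: 1 H
  1 × C: no H
  1 × O: no H
  Total hydrogens = 16.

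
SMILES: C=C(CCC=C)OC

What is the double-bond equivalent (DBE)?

2

Molecular formula from the SMILES: C7H12O.
DoU = (2C + 2 + N − H − X)/2 = (2·7 + 2 + 0 − 12 − 0)/2 = 4/2 = 2.
(Structurally: 0 ring(s) + 2 π bond(s) = 2.)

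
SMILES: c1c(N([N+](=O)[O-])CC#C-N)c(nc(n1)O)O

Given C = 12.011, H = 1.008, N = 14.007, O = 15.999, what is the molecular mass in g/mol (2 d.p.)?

225.16

Molecular formula: C7H7N5O4.
M = 7×12.011 + 7×1.008 + 5×14.007 + 4×15.999 = 225.16 g/mol.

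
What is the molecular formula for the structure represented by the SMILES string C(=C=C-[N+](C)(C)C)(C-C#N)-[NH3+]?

Heavy atoms from the SMILES: 8 C, 3 N.
Implicit hydrogens by atom environment:
  3 × C: 3 H each → 9
  3 × C: no H
  1 × C: 2 H
  1 × C: 1 H
  1 × N (charge +1): 3 H
  1 × N: no H
  1 × N (charge +1): no H
  Total hydrogens = 15.
Net charge +2.
Molecular formula: [C8H15N3]2+

[C8H15N3]2+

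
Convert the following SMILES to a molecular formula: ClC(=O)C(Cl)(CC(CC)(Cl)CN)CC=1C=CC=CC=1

C14H18Cl3NO

Heavy atoms from the SMILES: 14 C, 3 Cl, 1 N, 1 O.
Implicit hydrogens by atom environment:
  5 × C (aromatic): 1 H each → 5
  4 × C: 2 H each → 8
  3 × C: no H
  3 × Cl: no H
  1 × C: 3 H
  1 × C (aromatic): no H
  1 × N: 2 H
  1 × O: no H
  Total hydrogens = 18.
Molecular formula: C14H18Cl3NO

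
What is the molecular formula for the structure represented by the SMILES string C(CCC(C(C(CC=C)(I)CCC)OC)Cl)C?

Heavy atoms from the SMILES: 14 C, 1 Cl, 1 I, 1 O.
Implicit hydrogens by atom environment:
  7 × C: 2 H each → 14
  3 × C: 3 H each → 9
  3 × C: 1 H each → 3
  1 × C: no H
  1 × Cl: no H
  1 × I: no H
  1 × O: no H
  Total hydrogens = 26.
Molecular formula: C14H26ClIO

C14H26ClIO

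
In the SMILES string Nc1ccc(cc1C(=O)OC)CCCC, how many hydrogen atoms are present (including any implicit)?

Hydrogens are implicit in SMILES; fill each atom to its normal valence:
  3 × C: 2 H each → 6
  3 × C (aromatic): 1 H each → 3
  3 × C (aromatic): no H
  2 × C: 3 H each → 6
  2 × O: no H
  1 × C: no H
  1 × N: 2 H
  Total hydrogens = 17.

17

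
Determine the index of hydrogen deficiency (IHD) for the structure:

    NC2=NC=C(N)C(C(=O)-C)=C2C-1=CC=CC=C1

9

Molecular formula from the SMILES: C13H13N3O.
DoU = (2C + 2 + N − H − X)/2 = (2·13 + 2 + 3 − 13 − 0)/2 = 18/2 = 9.
(Structurally: 2 ring(s) + 7 π bond(s) = 9.)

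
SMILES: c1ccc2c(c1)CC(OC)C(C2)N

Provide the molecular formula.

Heavy atoms from the SMILES: 11 C, 1 N, 1 O.
Implicit hydrogens by atom environment:
  4 × C (aromatic): 1 H each → 4
  2 × C: 2 H each → 4
  2 × C: 1 H each → 2
  2 × C (aromatic): no H
  1 × C: 3 H
  1 × N: 2 H
  1 × O: no H
  Total hydrogens = 15.
Molecular formula: C11H15NO

C11H15NO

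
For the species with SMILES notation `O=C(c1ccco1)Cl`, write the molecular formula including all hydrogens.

C5H3ClO2

Heavy atoms from the SMILES: 5 C, 1 Cl, 2 O.
Implicit hydrogens by atom environment:
  3 × C (aromatic): 1 H each → 3
  1 × C (aromatic): no H
  1 × C: no H
  1 × Cl: no H
  1 × O (aromatic): no H
  1 × O: no H
  Total hydrogens = 3.
Molecular formula: C5H3ClO2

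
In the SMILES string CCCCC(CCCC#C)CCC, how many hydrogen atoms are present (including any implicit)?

24

Hydrogens are implicit in SMILES; fill each atom to its normal valence:
  8 × C: 2 H each → 16
  2 × C: 3 H each → 6
  2 × C: 1 H each → 2
  1 × C: no H
  Total hydrogens = 24.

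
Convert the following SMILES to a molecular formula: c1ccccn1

Heavy atoms from the SMILES: 5 C, 1 N.
Implicit hydrogens by atom environment:
  5 × C (aromatic): 1 H each → 5
  1 × N (aromatic): no H
  Total hydrogens = 5.
Molecular formula: C5H5N

C5H5N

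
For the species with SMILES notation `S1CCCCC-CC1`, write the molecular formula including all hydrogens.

Heavy atoms from the SMILES: 7 C, 1 S.
Implicit hydrogens by atom environment:
  7 × C: 2 H each → 14
  1 × S: no H
  Total hydrogens = 14.
Molecular formula: C7H14S

C7H14S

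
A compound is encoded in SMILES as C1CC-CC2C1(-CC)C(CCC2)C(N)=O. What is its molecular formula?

Heavy atoms from the SMILES: 13 C, 1 N, 1 O.
Implicit hydrogens by atom environment:
  8 × C: 2 H each → 16
  2 × C: 1 H each → 2
  2 × C: no H
  1 × C: 3 H
  1 × N: 2 H
  1 × O: no H
  Total hydrogens = 23.
Molecular formula: C13H23NO

C13H23NO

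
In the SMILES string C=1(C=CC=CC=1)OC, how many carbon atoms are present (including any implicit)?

The symbol for carbon appears 7 times in the SMILES.

7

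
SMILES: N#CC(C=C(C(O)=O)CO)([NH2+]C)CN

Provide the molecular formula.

C8H14N3O3+

Heavy atoms from the SMILES: 8 C, 3 N, 3 O.
Implicit hydrogens by atom environment:
  4 × C: no H
  2 × C: 2 H each → 4
  2 × O: 1 H each → 2
  1 × C: 3 H
  1 × C: 1 H
  1 × N (charge +1): 2 H
  1 × N: 2 H
  1 × N: no H
  1 × O: no H
  Total hydrogens = 14.
Net charge +1.
Molecular formula: C8H14N3O3+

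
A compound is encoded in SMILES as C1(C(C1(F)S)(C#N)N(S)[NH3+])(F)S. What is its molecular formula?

C4H6F2N3S3+

Heavy atoms from the SMILES: 4 C, 2 F, 3 N, 3 S.
Implicit hydrogens by atom environment:
  4 × C: no H
  3 × S: 1 H each → 3
  2 × F: no H
  2 × N: no H
  1 × N (charge +1): 3 H
  Total hydrogens = 6.
Net charge +1.
Molecular formula: C4H6F2N3S3+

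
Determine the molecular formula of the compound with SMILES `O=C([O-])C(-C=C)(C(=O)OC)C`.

C7H9O4-

Heavy atoms from the SMILES: 7 C, 4 O.
Implicit hydrogens by atom environment:
  3 × C: no H
  3 × O: no H
  2 × C: 3 H each → 6
  1 × C: 2 H
  1 × C: 1 H
  1 × O (charge -1): no H
  Total hydrogens = 9.
Net charge -1.
Molecular formula: C7H9O4-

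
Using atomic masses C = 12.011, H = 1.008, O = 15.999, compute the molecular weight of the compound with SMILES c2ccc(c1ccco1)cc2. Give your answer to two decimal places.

Molecular formula: C10H8O.
M = 10×12.011 + 8×1.008 + 1×15.999 = 144.17 g/mol.

144.17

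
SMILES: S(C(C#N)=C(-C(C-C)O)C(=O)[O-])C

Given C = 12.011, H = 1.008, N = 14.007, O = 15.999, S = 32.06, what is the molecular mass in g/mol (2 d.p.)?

200.23

Molecular formula: C8H10NO3S-.
M = 8×12.011 + 10×1.008 + 1×14.007 + 3×15.999 + 1×32.06 = 200.23 g/mol.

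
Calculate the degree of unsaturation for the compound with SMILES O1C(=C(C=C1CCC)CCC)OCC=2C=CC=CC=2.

7

Molecular formula from the SMILES: C17H22O2.
DoU = (2C + 2 + N − H − X)/2 = (2·17 + 2 + 0 − 22 − 0)/2 = 14/2 = 7.
(Structurally: 2 ring(s) + 5 π bond(s) = 7.)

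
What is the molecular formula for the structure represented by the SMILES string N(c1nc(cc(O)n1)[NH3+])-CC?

C6H11N4O+

Heavy atoms from the SMILES: 6 C, 4 N, 1 O.
Implicit hydrogens by atom environment:
  3 × C (aromatic): no H
  2 × N (aromatic): no H
  1 × C: 3 H
  1 × C: 2 H
  1 × C (aromatic): 1 H
  1 × N (charge +1): 3 H
  1 × N: 1 H
  1 × O: 1 H
  Total hydrogens = 11.
Net charge +1.
Molecular formula: C6H11N4O+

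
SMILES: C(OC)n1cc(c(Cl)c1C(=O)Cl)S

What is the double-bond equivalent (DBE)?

4

Molecular formula from the SMILES: C7H7Cl2NO2S.
DoU = (2C + 2 + N − H − X)/2 = (2·7 + 2 + 1 − 7 − 2)/2 = 8/2 = 4.
(Structurally: 1 ring(s) + 3 π bond(s) = 4.)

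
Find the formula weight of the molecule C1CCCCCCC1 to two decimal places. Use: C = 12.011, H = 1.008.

Molecular formula: C8H16.
M = 8×12.011 + 16×1.008 = 112.22 g/mol.

112.22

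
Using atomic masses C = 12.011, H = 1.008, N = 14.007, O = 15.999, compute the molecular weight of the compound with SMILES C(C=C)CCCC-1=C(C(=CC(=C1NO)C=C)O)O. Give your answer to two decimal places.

Molecular formula: C14H19NO3.
M = 14×12.011 + 19×1.008 + 1×14.007 + 3×15.999 = 249.31 g/mol.

249.31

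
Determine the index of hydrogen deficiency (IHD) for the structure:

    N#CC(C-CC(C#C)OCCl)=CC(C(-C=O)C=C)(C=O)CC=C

9

Molecular formula from the SMILES: C18H20ClNO3.
DoU = (2C + 2 + N − H − X)/2 = (2·18 + 2 + 1 − 20 − 1)/2 = 18/2 = 9.
(Structurally: 0 ring(s) + 9 π bond(s) = 9.)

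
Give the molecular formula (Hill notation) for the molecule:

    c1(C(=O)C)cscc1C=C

C8H8OS

Heavy atoms from the SMILES: 8 C, 1 O, 1 S.
Implicit hydrogens by atom environment:
  2 × C (aromatic): 1 H each → 2
  2 × C (aromatic): no H
  1 × C: 3 H
  1 × C: 2 H
  1 × C: 1 H
  1 × C: no H
  1 × O: no H
  1 × S (aromatic): no H
  Total hydrogens = 8.
Molecular formula: C8H8OS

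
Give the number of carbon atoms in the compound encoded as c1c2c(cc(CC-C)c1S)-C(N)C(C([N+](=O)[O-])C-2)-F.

The symbol for carbon appears 13 times in the SMILES. Lowercase c denotes aromatic carbon and counts toward C.

13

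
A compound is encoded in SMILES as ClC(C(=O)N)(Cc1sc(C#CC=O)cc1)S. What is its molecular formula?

Heavy atoms from the SMILES: 10 C, 1 Cl, 1 N, 2 O, 2 S.
Implicit hydrogens by atom environment:
  4 × C: no H
  2 × C (aromatic): 1 H each → 2
  2 × C (aromatic): no H
  2 × O: no H
  1 × C: 2 H
  1 × C: 1 H
  1 × Cl: no H
  1 × N: 2 H
  1 × S: 1 H
  1 × S (aromatic): no H
  Total hydrogens = 8.
Molecular formula: C10H8ClNO2S2

C10H8ClNO2S2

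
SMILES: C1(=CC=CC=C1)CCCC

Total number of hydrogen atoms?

14

Hydrogens are implicit in SMILES; fill each atom to its normal valence:
  5 × C (aromatic): 1 H each → 5
  3 × C: 2 H each → 6
  1 × C: 3 H
  1 × C (aromatic): no H
  Total hydrogens = 14.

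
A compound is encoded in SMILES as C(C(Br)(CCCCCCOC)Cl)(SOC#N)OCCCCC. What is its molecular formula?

Heavy atoms from the SMILES: 1 Br, 15 C, 1 Cl, 1 N, 3 O, 1 S.
Implicit hydrogens by atom environment:
  10 × C: 2 H each → 20
  3 × O: no H
  2 × C: 3 H each → 6
  2 × C: no H
  1 × Br: no H
  1 × C: 1 H
  1 × Cl: no H
  1 × N: no H
  1 × S: no H
  Total hydrogens = 27.
Molecular formula: C15H27BrClNO3S

C15H27BrClNO3S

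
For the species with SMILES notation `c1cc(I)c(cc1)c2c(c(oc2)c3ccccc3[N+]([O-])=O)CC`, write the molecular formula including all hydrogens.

C18H14INO3

Heavy atoms from the SMILES: 18 C, 1 I, 1 N, 3 O.
Implicit hydrogens by atom environment:
  9 × C (aromatic): 1 H each → 9
  7 × C (aromatic): no H
  1 × C: 3 H
  1 × C: 2 H
  1 × I: no H
  1 × N (charge +1): no H
  1 × O (aromatic): no H
  1 × O: no H
  1 × O (charge -1): no H
  Total hydrogens = 14.
Molecular formula: C18H14INO3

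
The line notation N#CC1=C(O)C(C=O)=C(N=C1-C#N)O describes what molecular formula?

C8H3N3O3

Heavy atoms from the SMILES: 8 C, 3 N, 3 O.
Implicit hydrogens by atom environment:
  5 × C (aromatic): no H
  2 × C: no H
  2 × N: no H
  2 × O: 1 H each → 2
  1 × C: 1 H
  1 × N (aromatic): no H
  1 × O: no H
  Total hydrogens = 3.
Molecular formula: C8H3N3O3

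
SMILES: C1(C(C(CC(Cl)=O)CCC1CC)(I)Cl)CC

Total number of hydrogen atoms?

19

Hydrogens are implicit in SMILES; fill each atom to its normal valence:
  5 × C: 2 H each → 10
  3 × C: 1 H each → 3
  2 × C: 3 H each → 6
  2 × C: no H
  2 × Cl: no H
  1 × I: no H
  1 × O: no H
  Total hydrogens = 19.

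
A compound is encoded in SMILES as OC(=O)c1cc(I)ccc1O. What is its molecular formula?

C7H5IO3

Heavy atoms from the SMILES: 7 C, 1 I, 3 O.
Implicit hydrogens by atom environment:
  3 × C (aromatic): 1 H each → 3
  3 × C (aromatic): no H
  2 × O: 1 H each → 2
  1 × C: no H
  1 × I: no H
  1 × O: no H
  Total hydrogens = 5.
Molecular formula: C7H5IO3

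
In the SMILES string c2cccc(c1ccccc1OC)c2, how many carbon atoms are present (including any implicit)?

13

The symbol for carbon appears 13 times in the SMILES. Lowercase c denotes aromatic carbon and counts toward C.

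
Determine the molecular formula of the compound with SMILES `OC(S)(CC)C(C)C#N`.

C6H11NOS

Heavy atoms from the SMILES: 6 C, 1 N, 1 O, 1 S.
Implicit hydrogens by atom environment:
  2 × C: 3 H each → 6
  2 × C: no H
  1 × C: 2 H
  1 × C: 1 H
  1 × N: no H
  1 × O: 1 H
  1 × S: 1 H
  Total hydrogens = 11.
Molecular formula: C6H11NOS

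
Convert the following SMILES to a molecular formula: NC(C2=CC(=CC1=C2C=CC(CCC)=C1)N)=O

C14H16N2O

Heavy atoms from the SMILES: 14 C, 2 N, 1 O.
Implicit hydrogens by atom environment:
  5 × C (aromatic): 1 H each → 5
  5 × C (aromatic): no H
  2 × C: 2 H each → 4
  2 × N: 2 H each → 4
  1 × C: 3 H
  1 × C: no H
  1 × O: no H
  Total hydrogens = 16.
Molecular formula: C14H16N2O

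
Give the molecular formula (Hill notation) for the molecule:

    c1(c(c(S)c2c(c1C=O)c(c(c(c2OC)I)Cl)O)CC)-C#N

C15H11ClINO3S

Heavy atoms from the SMILES: 15 C, 1 Cl, 1 I, 1 N, 3 O, 1 S.
Implicit hydrogens by atom environment:
  10 × C (aromatic): no H
  2 × C: 3 H each → 6
  2 × O: no H
  1 × C: 2 H
  1 × C: 1 H
  1 × C: no H
  1 × Cl: no H
  1 × I: no H
  1 × N: no H
  1 × O: 1 H
  1 × S: 1 H
  Total hydrogens = 11.
Molecular formula: C15H11ClINO3S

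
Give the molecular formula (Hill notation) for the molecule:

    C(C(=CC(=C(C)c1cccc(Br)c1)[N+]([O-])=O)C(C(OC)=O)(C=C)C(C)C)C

Heavy atoms from the SMILES: 1 Br, 21 C, 1 N, 4 O.
Implicit hydrogens by atom environment:
  5 × C: 3 H each → 15
  5 × C: no H
  4 × C (aromatic): 1 H each → 4
  3 × C: 1 H each → 3
  3 × O: no H
  2 × C: 2 H each → 4
  2 × C (aromatic): no H
  1 × Br: no H
  1 × N (charge +1): no H
  1 × O (charge -1): no H
  Total hydrogens = 26.
Molecular formula: C21H26BrNO4

C21H26BrNO4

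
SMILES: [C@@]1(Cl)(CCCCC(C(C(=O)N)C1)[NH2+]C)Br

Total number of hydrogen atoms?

19

Hydrogens are implicit in SMILES; fill each atom to its normal valence:
  5 × C: 2 H each → 10
  2 × C: 1 H each → 2
  2 × C: no H
  1 × Br: no H
  1 × C: 3 H
  1 × Cl: no H
  1 × N (charge +1): 2 H
  1 × N: 2 H
  1 × O: no H
  Total hydrogens = 19.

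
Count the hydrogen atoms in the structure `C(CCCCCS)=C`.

14

Hydrogens are implicit in SMILES; fill each atom to its normal valence:
  6 × C: 2 H each → 12
  1 × C: 1 H
  1 × S: 1 H
  Total hydrogens = 14.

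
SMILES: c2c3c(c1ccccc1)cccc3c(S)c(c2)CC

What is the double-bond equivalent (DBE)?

Molecular formula from the SMILES: C18H16S.
DoU = (2C + 2 + N − H − X)/2 = (2·18 + 2 + 0 − 16 − 0)/2 = 22/2 = 11.
(Structurally: 3 ring(s) + 8 π bond(s) = 11.)

11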